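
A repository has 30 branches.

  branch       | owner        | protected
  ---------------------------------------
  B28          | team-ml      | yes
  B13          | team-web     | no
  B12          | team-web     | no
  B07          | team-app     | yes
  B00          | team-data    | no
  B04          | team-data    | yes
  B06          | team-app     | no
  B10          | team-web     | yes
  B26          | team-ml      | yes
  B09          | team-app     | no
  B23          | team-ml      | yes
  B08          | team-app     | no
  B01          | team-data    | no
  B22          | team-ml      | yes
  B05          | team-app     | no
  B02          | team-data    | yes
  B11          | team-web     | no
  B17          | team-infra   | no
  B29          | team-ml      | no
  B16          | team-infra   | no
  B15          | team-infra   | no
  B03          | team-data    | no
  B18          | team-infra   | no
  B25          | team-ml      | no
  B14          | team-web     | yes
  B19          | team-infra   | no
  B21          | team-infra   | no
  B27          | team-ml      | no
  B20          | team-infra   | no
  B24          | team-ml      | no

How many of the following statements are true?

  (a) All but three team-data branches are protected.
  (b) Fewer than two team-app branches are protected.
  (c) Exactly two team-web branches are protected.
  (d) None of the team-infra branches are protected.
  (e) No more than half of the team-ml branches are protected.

(a) team-data: |A| = 5, |A ∩ B| = 2; needs |A ∖ B| = 3 — true.
(b) team-app: |A| = 5, |A ∩ B| = 1; needs |A ∩ B| < 2 — true.
(c) team-web: |A| = 5, |A ∩ B| = 2; needs |A ∩ B| = 2 — true.
(d) team-infra: |A| = 7, |A ∩ B| = 0; needs A ∩ B = ∅ (|A ∩ B| = 0) — true.
(e) team-ml: |A| = 8, |A ∩ B| = 4; needs |A ∩ B| ≤ |A ∖ B| — true.

5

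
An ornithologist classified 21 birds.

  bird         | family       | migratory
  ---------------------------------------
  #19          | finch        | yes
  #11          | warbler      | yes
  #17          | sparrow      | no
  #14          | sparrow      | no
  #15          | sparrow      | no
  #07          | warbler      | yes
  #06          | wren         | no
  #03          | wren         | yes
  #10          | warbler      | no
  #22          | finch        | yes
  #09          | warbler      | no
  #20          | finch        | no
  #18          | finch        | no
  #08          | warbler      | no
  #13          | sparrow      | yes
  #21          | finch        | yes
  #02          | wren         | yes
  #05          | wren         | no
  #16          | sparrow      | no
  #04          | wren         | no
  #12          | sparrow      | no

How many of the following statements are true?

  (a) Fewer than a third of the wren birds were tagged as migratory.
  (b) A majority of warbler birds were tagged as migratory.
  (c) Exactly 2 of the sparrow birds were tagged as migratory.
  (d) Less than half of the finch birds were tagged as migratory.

0

(a) wren: |A| = 5, |A ∩ B| = 2; needs |A ∩ B| / |A| < 1/3 — false.
(b) warbler: |A| = 5, |A ∩ B| = 2; needs |A ∩ B| > |A ∖ B| — false.
(c) sparrow: |A| = 6, |A ∩ B| = 1; needs |A ∩ B| = 2 — false.
(d) finch: |A| = 5, |A ∩ B| = 3; needs |A ∩ B| < |A ∖ B| — false.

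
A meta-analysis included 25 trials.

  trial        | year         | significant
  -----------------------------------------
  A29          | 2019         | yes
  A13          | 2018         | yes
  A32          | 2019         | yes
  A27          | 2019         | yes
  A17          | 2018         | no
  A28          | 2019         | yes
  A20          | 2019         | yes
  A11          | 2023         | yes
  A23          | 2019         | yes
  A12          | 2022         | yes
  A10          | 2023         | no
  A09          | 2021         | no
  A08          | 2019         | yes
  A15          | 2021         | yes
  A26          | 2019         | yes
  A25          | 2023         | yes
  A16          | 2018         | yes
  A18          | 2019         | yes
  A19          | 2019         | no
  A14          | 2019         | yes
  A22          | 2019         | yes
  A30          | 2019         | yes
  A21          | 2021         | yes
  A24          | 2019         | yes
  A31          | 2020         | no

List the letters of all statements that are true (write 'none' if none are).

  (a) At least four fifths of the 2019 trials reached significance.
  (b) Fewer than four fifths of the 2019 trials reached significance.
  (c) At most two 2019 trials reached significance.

(a)

|A| = 14, |A ∩ B| = 13, |A ∖ B| = 1.
(a) |A ∩ B| / |A| ≥ 4/5: holds.
(b) |A ∩ B| / |A| < 4/5: fails.
(c) |A ∩ B| ≤ 2: fails.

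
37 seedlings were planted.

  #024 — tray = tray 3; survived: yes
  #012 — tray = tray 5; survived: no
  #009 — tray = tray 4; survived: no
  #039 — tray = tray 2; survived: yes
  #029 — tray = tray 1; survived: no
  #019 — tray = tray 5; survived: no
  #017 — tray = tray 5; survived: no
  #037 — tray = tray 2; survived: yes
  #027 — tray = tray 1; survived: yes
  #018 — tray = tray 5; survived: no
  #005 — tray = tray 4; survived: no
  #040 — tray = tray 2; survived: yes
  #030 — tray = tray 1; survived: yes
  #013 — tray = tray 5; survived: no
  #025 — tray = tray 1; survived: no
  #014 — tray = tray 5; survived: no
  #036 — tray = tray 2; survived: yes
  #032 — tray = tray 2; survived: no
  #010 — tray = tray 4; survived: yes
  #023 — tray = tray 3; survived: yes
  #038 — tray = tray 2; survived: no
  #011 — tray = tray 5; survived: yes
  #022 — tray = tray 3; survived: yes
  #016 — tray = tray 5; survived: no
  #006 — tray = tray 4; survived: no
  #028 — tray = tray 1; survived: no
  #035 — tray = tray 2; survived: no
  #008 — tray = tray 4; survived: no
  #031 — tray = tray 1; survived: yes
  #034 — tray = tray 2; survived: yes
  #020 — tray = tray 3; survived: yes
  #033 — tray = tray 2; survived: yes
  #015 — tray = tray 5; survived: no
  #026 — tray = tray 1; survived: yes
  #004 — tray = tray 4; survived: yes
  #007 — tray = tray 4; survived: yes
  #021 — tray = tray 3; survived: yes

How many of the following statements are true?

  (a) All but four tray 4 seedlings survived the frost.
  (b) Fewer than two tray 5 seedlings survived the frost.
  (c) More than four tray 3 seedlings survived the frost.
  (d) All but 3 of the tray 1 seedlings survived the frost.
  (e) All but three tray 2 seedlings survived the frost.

(a) tray 4: |A| = 7, |A ∩ B| = 3; needs |A ∖ B| = 4 — true.
(b) tray 5: |A| = 9, |A ∩ B| = 1; needs |A ∩ B| < 2 — true.
(c) tray 3: |A| = 5, |A ∩ B| = 5; needs |A ∩ B| > 4 — true.
(d) tray 1: |A| = 7, |A ∩ B| = 4; needs |A ∖ B| = 3 — true.
(e) tray 2: |A| = 9, |A ∩ B| = 6; needs |A ∖ B| = 3 — true.

5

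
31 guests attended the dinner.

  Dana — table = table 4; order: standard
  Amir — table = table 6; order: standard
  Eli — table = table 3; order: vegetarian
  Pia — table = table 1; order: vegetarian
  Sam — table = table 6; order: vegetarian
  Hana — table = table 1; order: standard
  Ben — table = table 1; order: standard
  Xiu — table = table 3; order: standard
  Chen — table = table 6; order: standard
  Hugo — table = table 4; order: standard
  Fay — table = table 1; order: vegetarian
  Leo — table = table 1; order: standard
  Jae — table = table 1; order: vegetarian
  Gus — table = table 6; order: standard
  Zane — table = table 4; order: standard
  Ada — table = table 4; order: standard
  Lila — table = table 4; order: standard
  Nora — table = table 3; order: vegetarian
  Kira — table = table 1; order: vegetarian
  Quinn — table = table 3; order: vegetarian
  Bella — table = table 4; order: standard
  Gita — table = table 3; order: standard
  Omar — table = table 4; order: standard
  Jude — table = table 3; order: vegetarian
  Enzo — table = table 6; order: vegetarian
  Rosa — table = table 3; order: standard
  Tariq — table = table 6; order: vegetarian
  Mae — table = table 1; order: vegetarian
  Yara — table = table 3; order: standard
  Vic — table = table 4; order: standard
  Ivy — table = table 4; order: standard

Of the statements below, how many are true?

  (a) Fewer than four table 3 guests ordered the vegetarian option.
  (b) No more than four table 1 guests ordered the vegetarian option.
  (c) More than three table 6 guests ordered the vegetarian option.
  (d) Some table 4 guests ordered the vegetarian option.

(a) table 3: |A| = 8, |A ∩ B| = 4; needs |A ∩ B| < 4 — false.
(b) table 1: |A| = 8, |A ∩ B| = 5; needs |A ∩ B| ≤ 4 — false.
(c) table 6: |A| = 6, |A ∩ B| = 3; needs |A ∩ B| > 3 — false.
(d) table 4: |A| = 9, |A ∩ B| = 0; needs A ∩ B ≠ ∅ (|A ∩ B| ≥ 1) — false.

0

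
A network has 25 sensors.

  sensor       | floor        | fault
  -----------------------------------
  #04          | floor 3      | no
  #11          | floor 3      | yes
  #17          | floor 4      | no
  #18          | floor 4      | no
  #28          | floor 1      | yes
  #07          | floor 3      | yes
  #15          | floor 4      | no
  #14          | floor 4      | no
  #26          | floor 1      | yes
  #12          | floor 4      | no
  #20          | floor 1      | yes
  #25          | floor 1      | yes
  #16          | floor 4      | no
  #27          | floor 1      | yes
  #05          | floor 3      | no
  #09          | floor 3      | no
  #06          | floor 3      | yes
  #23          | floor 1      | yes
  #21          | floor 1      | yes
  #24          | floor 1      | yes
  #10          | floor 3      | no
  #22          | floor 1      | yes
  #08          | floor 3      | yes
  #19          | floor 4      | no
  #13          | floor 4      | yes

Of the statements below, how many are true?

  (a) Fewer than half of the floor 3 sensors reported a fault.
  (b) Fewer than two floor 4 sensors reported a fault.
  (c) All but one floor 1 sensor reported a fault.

1

(a) floor 3: |A| = 8, |A ∩ B| = 4; needs |A ∩ B| < |A ∖ B| — false.
(b) floor 4: |A| = 8, |A ∩ B| = 1; needs |A ∩ B| < 2 — true.
(c) floor 1: |A| = 9, |A ∩ B| = 9; needs |A ∖ B| = 1 — false.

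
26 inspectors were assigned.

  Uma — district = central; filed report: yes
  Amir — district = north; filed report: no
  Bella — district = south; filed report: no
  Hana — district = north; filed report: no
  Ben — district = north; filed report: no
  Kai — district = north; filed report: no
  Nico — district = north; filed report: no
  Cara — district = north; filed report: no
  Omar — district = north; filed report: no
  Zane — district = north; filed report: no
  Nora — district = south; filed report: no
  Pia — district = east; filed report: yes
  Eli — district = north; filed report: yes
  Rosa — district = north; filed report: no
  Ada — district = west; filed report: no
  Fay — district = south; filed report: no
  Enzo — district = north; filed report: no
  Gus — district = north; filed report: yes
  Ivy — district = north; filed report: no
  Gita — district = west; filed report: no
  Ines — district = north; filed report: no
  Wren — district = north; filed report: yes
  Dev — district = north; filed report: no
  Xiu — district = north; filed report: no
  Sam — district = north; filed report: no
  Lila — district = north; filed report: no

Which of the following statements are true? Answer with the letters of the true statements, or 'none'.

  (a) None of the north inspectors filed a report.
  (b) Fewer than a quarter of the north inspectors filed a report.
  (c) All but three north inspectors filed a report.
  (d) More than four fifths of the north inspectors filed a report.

(b)

|A| = 19, |A ∩ B| = 3, |A ∖ B| = 16.
(a) A ∩ B = ∅ (|A ∩ B| = 0): fails.
(b) |A ∩ B| / |A| < 1/4: holds.
(c) |A ∖ B| = 3: fails.
(d) |A ∩ B| / |A| > 4/5: fails.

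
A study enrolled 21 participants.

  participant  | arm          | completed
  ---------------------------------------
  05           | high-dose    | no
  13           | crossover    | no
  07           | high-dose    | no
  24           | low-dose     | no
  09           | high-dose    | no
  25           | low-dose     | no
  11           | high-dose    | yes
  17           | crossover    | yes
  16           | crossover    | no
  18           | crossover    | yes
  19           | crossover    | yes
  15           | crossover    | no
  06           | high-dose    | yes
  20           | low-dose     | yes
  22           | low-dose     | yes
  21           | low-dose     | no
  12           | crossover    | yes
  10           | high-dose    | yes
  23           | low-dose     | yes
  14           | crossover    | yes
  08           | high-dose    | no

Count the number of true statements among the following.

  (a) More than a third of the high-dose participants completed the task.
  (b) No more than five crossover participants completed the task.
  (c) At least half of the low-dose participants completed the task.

3

(a) high-dose: |A| = 7, |A ∩ B| = 3; needs |A ∩ B| / |A| > 1/3 — true.
(b) crossover: |A| = 8, |A ∩ B| = 5; needs |A ∩ B| ≤ 5 — true.
(c) low-dose: |A| = 6, |A ∩ B| = 3; needs |A ∩ B| ≥ |A ∖ B| — true.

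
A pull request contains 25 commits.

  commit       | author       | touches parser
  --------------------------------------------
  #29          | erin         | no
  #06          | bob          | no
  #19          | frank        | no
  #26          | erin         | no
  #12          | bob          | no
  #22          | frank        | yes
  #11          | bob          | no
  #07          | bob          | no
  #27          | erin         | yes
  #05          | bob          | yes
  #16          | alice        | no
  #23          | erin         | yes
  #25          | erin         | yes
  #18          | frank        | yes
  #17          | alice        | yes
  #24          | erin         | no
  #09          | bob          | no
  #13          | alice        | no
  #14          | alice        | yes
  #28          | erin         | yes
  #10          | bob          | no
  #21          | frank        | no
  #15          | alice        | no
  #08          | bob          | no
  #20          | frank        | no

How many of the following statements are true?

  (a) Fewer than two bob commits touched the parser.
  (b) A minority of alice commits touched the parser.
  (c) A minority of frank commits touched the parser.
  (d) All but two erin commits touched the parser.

3

(a) bob: |A| = 8, |A ∩ B| = 1; needs |A ∩ B| < 2 — true.
(b) alice: |A| = 5, |A ∩ B| = 2; needs |A ∩ B| < |A ∖ B| — true.
(c) frank: |A| = 5, |A ∩ B| = 2; needs |A ∩ B| < |A ∖ B| — true.
(d) erin: |A| = 7, |A ∩ B| = 4; needs |A ∖ B| = 2 — false.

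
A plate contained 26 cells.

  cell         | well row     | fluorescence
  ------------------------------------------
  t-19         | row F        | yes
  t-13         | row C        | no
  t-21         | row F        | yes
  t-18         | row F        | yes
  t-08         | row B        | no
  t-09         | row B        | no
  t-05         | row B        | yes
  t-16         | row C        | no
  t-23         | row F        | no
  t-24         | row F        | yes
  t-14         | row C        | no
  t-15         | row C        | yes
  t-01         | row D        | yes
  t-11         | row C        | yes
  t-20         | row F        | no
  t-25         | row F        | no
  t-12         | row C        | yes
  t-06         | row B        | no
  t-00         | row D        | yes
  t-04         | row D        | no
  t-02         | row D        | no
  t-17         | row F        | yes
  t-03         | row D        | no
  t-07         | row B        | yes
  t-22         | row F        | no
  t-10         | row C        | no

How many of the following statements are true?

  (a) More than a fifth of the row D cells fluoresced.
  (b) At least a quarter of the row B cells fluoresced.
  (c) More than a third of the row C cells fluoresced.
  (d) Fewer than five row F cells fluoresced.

3

(a) row D: |A| = 5, |A ∩ B| = 2; needs |A ∩ B| / |A| > 1/5 — true.
(b) row B: |A| = 5, |A ∩ B| = 2; needs |A ∩ B| / |A| ≥ 1/4 — true.
(c) row C: |A| = 7, |A ∩ B| = 3; needs |A ∩ B| / |A| > 1/3 — true.
(d) row F: |A| = 9, |A ∩ B| = 5; needs |A ∩ B| < 5 — false.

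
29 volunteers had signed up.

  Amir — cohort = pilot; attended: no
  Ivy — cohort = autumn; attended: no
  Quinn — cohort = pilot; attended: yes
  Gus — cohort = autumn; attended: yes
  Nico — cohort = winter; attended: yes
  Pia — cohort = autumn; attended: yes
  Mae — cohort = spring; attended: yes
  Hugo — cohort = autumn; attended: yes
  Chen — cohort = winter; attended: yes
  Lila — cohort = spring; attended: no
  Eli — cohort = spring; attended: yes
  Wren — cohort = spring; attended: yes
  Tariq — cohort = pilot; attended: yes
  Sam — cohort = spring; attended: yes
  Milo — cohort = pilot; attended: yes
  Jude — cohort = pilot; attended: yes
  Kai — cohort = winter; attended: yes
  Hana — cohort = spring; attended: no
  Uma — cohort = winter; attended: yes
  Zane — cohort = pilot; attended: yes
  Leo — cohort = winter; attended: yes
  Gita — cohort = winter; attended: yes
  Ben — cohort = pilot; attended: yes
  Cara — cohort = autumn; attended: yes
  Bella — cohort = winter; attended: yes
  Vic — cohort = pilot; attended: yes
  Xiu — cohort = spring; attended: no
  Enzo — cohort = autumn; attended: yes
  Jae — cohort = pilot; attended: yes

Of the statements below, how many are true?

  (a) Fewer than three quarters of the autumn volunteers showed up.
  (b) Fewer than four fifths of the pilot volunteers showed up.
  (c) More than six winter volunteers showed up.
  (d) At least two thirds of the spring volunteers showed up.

1

(a) autumn: |A| = 6, |A ∩ B| = 5; needs |A ∩ B| / |A| < 3/4 — false.
(b) pilot: |A| = 9, |A ∩ B| = 8; needs |A ∩ B| / |A| < 4/5 — false.
(c) winter: |A| = 7, |A ∩ B| = 7; needs |A ∩ B| > 6 — true.
(d) spring: |A| = 7, |A ∩ B| = 4; needs |A ∩ B| / |A| ≥ 2/3 — false.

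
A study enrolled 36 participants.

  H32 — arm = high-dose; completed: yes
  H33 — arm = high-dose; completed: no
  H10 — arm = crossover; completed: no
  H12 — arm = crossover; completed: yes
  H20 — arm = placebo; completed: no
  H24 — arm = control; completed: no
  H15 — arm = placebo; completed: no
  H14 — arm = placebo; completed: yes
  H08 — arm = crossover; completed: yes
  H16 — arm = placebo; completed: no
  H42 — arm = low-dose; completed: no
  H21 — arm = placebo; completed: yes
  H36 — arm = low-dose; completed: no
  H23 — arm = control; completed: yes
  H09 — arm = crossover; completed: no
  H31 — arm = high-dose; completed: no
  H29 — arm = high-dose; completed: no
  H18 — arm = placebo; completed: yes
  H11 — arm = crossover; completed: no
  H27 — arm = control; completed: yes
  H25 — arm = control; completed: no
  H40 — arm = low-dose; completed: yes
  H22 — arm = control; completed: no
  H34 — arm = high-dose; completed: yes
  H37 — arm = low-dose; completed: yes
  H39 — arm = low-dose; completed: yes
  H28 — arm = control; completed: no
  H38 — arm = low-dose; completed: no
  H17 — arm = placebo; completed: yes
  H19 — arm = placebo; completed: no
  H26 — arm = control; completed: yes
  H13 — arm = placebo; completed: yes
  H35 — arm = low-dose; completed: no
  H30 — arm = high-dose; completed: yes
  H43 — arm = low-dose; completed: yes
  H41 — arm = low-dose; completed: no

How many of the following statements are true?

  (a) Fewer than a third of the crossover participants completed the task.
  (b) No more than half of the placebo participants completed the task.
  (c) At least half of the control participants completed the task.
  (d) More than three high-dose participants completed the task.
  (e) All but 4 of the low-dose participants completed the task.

(a) crossover: |A| = 5, |A ∩ B| = 2; needs |A ∩ B| / |A| < 1/3 — false.
(b) placebo: |A| = 9, |A ∩ B| = 5; needs |A ∩ B| ≤ |A ∖ B| — false.
(c) control: |A| = 7, |A ∩ B| = 3; needs |A ∩ B| ≥ |A ∖ B| — false.
(d) high-dose: |A| = 6, |A ∩ B| = 3; needs |A ∩ B| > 3 — false.
(e) low-dose: |A| = 9, |A ∩ B| = 4; needs |A ∖ B| = 4 — false.

0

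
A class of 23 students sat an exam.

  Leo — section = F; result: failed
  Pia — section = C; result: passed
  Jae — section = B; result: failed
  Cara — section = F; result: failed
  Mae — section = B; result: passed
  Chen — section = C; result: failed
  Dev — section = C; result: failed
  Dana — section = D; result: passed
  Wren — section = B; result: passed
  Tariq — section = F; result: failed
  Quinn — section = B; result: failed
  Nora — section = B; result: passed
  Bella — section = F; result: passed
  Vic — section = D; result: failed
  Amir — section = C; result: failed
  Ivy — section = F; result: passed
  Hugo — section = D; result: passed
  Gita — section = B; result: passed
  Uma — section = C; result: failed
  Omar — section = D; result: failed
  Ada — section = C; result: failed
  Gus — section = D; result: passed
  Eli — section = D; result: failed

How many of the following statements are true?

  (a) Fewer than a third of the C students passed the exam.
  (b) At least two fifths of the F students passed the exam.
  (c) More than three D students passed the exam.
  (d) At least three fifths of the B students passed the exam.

(a) C: |A| = 6, |A ∩ B| = 1; needs |A ∩ B| / |A| < 1/3 — true.
(b) F: |A| = 5, |A ∩ B| = 2; needs |A ∩ B| / |A| ≥ 2/5 — true.
(c) D: |A| = 6, |A ∩ B| = 3; needs |A ∩ B| > 3 — false.
(d) B: |A| = 6, |A ∩ B| = 4; needs |A ∩ B| / |A| ≥ 3/5 — true.

3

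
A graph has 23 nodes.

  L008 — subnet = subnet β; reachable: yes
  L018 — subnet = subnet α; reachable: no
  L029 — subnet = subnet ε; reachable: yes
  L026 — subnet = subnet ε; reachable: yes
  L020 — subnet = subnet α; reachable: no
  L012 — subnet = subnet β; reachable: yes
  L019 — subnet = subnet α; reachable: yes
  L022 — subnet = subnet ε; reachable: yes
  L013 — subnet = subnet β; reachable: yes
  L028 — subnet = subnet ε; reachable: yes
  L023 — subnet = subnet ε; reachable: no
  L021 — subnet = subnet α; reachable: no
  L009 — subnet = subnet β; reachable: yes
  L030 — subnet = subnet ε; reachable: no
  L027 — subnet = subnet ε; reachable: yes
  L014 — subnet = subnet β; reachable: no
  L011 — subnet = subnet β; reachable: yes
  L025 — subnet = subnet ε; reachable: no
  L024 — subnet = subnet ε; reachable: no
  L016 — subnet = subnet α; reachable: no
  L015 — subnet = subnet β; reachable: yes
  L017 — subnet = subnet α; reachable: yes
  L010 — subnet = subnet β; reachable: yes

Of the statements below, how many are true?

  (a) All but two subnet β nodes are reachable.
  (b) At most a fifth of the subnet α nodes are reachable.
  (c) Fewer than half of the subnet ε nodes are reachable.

(a) subnet β: |A| = 8, |A ∩ B| = 7; needs |A ∖ B| = 2 — false.
(b) subnet α: |A| = 6, |A ∩ B| = 2; needs |A ∩ B| / |A| ≤ 1/5 — false.
(c) subnet ε: |A| = 9, |A ∩ B| = 5; needs |A ∩ B| < |A ∖ B| — false.

0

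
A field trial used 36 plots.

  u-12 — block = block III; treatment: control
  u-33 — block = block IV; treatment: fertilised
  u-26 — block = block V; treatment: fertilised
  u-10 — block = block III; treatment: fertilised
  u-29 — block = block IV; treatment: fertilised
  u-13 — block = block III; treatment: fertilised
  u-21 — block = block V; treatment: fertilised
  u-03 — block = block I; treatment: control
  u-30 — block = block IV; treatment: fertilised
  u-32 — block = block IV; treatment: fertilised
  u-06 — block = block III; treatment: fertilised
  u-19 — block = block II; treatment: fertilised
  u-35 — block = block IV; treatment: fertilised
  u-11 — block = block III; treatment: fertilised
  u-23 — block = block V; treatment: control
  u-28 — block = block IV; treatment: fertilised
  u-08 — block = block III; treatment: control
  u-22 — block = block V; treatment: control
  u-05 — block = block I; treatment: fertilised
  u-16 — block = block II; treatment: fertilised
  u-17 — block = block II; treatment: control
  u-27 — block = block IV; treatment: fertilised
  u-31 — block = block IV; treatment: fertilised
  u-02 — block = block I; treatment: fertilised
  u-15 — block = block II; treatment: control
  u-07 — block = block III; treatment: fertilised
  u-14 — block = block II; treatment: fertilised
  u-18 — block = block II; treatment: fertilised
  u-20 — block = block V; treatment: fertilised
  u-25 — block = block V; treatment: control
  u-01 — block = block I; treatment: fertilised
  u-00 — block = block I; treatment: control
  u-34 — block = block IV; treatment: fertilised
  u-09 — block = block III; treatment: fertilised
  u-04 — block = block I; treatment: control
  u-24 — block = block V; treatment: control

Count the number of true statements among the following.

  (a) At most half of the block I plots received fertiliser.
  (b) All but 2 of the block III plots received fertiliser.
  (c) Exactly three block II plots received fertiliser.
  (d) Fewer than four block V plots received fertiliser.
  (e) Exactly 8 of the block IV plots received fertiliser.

3

(a) block I: |A| = 6, |A ∩ B| = 3; needs |A ∩ B| ≤ |A ∖ B| — true.
(b) block III: |A| = 8, |A ∩ B| = 6; needs |A ∖ B| = 2 — true.
(c) block II: |A| = 6, |A ∩ B| = 4; needs |A ∩ B| = 3 — false.
(d) block V: |A| = 7, |A ∩ B| = 3; needs |A ∩ B| < 4 — true.
(e) block IV: |A| = 9, |A ∩ B| = 9; needs |A ∩ B| = 8 — false.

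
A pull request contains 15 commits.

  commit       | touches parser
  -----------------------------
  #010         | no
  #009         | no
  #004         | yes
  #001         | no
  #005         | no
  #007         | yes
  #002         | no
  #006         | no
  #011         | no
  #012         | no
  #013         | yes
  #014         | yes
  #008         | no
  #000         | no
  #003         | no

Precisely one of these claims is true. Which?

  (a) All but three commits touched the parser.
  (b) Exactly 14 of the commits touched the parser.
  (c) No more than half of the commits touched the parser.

|A| = 15, |A ∩ B| = 4, |A ∖ B| = 11.
(a) requires |A ∖ B| = 3: false.
(b) requires |A ∩ B| = 14: false.
(c) requires |A ∩ B| ≤ |A ∖ B|: true.

(c)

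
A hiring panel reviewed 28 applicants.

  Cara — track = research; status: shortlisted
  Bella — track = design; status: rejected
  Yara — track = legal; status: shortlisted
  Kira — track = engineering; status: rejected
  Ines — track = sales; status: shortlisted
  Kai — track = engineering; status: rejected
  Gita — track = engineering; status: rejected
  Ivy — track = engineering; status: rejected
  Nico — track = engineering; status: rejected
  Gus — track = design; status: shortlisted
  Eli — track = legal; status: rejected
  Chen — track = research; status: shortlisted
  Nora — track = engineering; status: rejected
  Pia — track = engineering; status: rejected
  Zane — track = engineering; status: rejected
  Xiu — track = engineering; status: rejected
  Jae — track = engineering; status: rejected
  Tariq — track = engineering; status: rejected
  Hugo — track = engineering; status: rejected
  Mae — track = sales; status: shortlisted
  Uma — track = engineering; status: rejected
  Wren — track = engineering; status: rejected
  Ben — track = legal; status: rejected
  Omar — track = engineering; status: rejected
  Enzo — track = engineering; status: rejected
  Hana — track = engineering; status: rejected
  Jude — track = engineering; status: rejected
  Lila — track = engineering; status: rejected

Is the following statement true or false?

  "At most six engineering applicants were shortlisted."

'At most six engineering applicants were shortlisted' holds iff |A ∩ B| ≤ 6.
|A| = 19, |A ∩ B| = 0, |A ∖ B| = 19.
|A ∩ B| = 0, so the statement is true.

True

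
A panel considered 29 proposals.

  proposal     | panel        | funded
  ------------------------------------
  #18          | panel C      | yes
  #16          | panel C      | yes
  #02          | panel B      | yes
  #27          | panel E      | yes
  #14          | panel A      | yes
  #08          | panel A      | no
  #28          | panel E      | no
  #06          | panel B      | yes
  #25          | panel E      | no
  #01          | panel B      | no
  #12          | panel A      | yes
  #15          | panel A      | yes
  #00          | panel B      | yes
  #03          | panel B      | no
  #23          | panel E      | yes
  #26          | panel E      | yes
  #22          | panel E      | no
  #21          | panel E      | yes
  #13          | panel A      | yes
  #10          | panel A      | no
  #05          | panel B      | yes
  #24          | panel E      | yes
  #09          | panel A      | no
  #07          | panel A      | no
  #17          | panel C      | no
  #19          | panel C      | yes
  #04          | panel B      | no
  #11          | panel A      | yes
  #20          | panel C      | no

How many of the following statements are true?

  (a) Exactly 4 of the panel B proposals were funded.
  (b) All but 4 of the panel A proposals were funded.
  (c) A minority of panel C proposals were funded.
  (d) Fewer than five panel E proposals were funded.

2

(a) panel B: |A| = 7, |A ∩ B| = 4; needs |A ∩ B| = 4 — true.
(b) panel A: |A| = 9, |A ∩ B| = 5; needs |A ∖ B| = 4 — true.
(c) panel C: |A| = 5, |A ∩ B| = 3; needs |A ∩ B| < |A ∖ B| — false.
(d) panel E: |A| = 8, |A ∩ B| = 5; needs |A ∩ B| < 5 — false.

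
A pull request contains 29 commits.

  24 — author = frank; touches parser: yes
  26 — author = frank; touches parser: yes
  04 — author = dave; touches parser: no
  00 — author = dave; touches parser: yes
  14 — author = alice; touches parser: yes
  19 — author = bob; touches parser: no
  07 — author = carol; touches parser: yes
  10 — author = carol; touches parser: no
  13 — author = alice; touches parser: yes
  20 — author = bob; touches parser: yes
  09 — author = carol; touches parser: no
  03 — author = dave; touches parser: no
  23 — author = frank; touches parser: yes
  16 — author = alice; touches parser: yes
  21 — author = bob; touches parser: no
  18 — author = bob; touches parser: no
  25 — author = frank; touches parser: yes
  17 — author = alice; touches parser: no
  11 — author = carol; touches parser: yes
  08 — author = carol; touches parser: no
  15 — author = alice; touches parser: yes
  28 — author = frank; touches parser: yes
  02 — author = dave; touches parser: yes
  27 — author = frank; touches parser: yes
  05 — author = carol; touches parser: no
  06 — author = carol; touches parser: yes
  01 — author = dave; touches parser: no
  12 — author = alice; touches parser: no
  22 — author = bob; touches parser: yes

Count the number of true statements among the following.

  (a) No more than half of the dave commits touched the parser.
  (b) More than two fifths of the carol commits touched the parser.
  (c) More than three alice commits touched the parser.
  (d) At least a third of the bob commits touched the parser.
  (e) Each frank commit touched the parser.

5

(a) dave: |A| = 5, |A ∩ B| = 2; needs |A ∩ B| ≤ |A ∖ B| — true.
(b) carol: |A| = 7, |A ∩ B| = 3; needs |A ∩ B| / |A| > 2/5 — true.
(c) alice: |A| = 6, |A ∩ B| = 4; needs |A ∩ B| > 3 — true.
(d) bob: |A| = 5, |A ∩ B| = 2; needs |A ∩ B| / |A| ≥ 1/3 — true.
(e) frank: |A| = 6, |A ∩ B| = 6; needs A ⊆ B, i.e. every element of A is in B (|A ∖ B| = 0) — true.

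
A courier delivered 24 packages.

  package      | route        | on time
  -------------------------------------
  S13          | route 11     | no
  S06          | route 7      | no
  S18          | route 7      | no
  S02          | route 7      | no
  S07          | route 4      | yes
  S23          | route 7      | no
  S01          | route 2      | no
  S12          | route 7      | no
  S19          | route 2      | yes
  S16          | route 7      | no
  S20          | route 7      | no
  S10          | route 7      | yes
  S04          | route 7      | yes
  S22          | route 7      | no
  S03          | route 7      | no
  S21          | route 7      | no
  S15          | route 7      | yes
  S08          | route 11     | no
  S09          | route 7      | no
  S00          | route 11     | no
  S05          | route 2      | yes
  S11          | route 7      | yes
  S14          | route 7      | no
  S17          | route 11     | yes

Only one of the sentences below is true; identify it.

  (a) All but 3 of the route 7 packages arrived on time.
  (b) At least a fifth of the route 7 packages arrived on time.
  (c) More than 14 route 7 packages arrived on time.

|A| = 16, |A ∩ B| = 4, |A ∖ B| = 12.
(a) requires |A ∖ B| = 3: false.
(b) requires |A ∩ B| / |A| ≥ 1/5: true.
(c) requires |A ∩ B| > 14: false.

(b)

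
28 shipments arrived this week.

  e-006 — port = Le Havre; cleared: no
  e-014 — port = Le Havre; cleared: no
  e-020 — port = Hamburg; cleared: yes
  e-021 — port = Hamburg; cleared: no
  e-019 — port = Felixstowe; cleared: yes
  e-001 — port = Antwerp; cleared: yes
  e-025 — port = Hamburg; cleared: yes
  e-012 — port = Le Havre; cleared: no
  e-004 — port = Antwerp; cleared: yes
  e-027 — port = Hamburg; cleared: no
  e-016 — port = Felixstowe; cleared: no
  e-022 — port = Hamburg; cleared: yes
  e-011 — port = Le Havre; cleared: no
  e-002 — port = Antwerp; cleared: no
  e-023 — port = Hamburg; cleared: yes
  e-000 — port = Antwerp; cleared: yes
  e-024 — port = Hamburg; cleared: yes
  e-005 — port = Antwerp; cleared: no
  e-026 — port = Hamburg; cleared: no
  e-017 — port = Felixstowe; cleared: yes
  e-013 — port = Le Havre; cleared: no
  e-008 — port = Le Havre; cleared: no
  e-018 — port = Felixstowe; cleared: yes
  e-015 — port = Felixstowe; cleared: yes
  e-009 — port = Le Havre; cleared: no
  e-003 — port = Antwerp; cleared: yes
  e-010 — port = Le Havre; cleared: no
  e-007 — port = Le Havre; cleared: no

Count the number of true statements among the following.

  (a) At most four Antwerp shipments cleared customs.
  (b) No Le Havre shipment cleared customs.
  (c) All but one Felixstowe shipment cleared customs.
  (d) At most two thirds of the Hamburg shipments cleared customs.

4

(a) Antwerp: |A| = 6, |A ∩ B| = 4; needs |A ∩ B| ≤ 4 — true.
(b) Le Havre: |A| = 9, |A ∩ B| = 0; needs A ∩ B = ∅ (|A ∩ B| = 0) — true.
(c) Felixstowe: |A| = 5, |A ∩ B| = 4; needs |A ∖ B| = 1 — true.
(d) Hamburg: |A| = 8, |A ∩ B| = 5; needs |A ∩ B| / |A| ≤ 2/3 — true.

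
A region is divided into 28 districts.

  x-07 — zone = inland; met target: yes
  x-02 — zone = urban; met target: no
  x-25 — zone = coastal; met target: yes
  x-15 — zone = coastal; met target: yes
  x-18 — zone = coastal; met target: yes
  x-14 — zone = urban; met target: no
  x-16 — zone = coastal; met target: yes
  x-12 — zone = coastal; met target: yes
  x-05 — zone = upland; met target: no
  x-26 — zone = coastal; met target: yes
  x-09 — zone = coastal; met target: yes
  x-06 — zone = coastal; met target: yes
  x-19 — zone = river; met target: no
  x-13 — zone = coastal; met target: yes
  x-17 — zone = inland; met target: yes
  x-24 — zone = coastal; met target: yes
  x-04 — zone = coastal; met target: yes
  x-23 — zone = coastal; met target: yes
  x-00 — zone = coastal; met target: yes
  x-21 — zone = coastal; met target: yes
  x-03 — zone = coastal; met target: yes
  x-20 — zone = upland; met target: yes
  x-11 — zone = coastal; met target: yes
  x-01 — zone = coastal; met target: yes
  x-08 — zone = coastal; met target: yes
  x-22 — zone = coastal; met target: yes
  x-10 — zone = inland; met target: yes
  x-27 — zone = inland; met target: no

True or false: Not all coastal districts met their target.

False

The determiner here denotes the relation: A ⊄ B (|A ∖ B| ≥ 1).
|A| = 19, |A ∩ B| = 19, |A ∖ B| = 0.
So the statement is false.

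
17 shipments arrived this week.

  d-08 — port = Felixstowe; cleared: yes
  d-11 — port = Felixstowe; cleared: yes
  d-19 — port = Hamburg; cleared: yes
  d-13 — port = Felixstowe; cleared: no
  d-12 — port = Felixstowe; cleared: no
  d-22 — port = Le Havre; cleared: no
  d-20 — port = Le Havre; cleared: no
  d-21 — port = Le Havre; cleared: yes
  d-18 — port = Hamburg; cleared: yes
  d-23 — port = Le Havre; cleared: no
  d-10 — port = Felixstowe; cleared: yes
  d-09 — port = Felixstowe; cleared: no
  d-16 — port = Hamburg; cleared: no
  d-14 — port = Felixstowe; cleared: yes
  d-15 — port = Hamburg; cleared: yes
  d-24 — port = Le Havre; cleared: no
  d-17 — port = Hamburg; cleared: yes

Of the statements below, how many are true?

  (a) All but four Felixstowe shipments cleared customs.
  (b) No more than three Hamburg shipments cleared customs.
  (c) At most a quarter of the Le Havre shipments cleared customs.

(a) Felixstowe: |A| = 7, |A ∩ B| = 4; needs |A ∖ B| = 4 — false.
(b) Hamburg: |A| = 5, |A ∩ B| = 4; needs |A ∩ B| ≤ 3 — false.
(c) Le Havre: |A| = 5, |A ∩ B| = 1; needs |A ∩ B| / |A| ≤ 1/4 — true.

1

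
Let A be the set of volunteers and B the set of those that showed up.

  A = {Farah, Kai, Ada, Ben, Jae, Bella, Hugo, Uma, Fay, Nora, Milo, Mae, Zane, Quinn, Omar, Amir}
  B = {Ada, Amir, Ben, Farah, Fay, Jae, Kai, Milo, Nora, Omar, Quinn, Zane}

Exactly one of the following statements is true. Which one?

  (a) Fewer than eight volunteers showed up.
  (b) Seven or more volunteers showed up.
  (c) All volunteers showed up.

|A| = 16, |A ∩ B| = 12, |A ∖ B| = 4.
(a) requires |A ∩ B| < 8: false.
(b) requires |A ∩ B| ≥ 7: true.
(c) requires A ⊆ B, i.e. every element of A is in B (|A ∖ B| = 0): false.

(b)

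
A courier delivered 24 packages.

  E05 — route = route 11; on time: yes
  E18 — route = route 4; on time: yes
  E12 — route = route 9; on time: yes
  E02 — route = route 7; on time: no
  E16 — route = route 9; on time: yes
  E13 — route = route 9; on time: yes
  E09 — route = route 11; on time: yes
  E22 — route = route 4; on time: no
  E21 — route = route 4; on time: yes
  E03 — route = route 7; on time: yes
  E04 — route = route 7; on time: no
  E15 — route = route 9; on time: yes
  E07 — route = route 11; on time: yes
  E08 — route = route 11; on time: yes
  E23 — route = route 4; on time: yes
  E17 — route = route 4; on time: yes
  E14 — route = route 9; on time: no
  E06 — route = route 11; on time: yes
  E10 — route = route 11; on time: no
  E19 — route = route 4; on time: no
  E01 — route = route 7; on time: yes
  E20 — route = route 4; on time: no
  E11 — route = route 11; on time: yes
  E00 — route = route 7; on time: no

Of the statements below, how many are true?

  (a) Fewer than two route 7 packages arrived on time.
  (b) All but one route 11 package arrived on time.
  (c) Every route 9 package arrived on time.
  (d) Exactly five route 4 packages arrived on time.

(a) route 7: |A| = 5, |A ∩ B| = 2; needs |A ∩ B| < 2 — false.
(b) route 11: |A| = 7, |A ∩ B| = 6; needs |A ∖ B| = 1 — true.
(c) route 9: |A| = 5, |A ∩ B| = 4; needs A ⊆ B, i.e. every element of A is in B (|A ∖ B| = 0) — false.
(d) route 4: |A| = 7, |A ∩ B| = 4; needs |A ∩ B| = 5 — false.

1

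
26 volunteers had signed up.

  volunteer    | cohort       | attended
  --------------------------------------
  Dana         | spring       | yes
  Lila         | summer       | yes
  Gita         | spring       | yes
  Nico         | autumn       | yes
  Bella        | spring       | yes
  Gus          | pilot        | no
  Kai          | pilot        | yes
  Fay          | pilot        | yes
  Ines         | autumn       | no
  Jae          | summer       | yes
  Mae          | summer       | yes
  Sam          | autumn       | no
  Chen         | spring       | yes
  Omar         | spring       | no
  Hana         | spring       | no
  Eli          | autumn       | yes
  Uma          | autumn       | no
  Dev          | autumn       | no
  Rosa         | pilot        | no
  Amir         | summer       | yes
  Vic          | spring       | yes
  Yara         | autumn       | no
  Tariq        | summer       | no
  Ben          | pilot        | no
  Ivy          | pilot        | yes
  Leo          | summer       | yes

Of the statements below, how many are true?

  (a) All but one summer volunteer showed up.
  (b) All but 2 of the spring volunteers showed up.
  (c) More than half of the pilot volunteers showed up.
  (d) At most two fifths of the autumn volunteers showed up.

3

(a) summer: |A| = 6, |A ∩ B| = 5; needs |A ∖ B| = 1 — true.
(b) spring: |A| = 7, |A ∩ B| = 5; needs |A ∖ B| = 2 — true.
(c) pilot: |A| = 6, |A ∩ B| = 3; needs |A ∩ B| > |A ∖ B| — false.
(d) autumn: |A| = 7, |A ∩ B| = 2; needs |A ∩ B| / |A| ≤ 2/5 — true.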